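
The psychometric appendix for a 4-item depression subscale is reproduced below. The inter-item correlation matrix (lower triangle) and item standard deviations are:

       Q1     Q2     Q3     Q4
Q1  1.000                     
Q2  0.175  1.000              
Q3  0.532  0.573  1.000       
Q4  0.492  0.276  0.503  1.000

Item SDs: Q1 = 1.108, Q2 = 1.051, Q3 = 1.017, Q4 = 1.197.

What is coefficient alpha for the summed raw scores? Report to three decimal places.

α = 0.744

Σσ²ᵢ = 1.108² + 1.051² + 1.017² + 1.197² = 4.7994
Covariances σ_ij = r_ij · s_i · s_j:
  σ(Q1,Q2) = 0.175 × 1.108 × 1.051 = 0.2038
  σ(Q1,Q3) = 0.532 × 1.108 × 1.017 = 0.5995
  σ(Q1,Q4) = 0.492 × 1.108 × 1.197 = 0.6525
  σ(Q2,Q3) = 0.573 × 1.051 × 1.017 = 0.6125
  σ(Q2,Q4) = 0.276 × 1.051 × 1.197 = 0.3472
  σ(Q3,Q4) = 0.503 × 1.017 × 1.197 = 0.6123
σ²_T = Σσ²ᵢ + 2·Σσ_ij = 4.7994 + 2 × 3.0278 = 10.8550
α = (4/3)·(1 − 4.7994/10.8550) = 0.744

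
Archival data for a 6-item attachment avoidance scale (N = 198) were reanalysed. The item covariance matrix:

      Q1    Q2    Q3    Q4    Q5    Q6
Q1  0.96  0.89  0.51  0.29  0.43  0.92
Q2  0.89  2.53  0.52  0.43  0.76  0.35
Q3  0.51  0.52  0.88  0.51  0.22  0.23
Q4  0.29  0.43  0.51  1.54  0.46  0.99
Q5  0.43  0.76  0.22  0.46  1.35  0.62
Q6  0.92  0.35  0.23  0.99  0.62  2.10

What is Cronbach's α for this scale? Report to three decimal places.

Σσᵢ² = 0.96 + 2.53 + 0.88 + 1.54 + 1.35 + 2.10 = 9.36
Σ_{i<j} σ_ij = 8.13
σ²_T = 9.36 + 2 × 8.13 = 25.62
α = (k/(k−1))·(1 − Σσᵢ²/σ²_T) = (6/5)·(1 − 9.36/25.62) = 0.762

α = 0.762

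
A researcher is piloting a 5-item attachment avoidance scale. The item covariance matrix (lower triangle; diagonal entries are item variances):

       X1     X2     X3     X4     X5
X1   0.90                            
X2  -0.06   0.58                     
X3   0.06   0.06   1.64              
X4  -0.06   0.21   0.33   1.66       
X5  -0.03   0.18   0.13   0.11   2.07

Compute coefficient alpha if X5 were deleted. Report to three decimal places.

α = 0.246

Remaining items: X1, X2, X3, X4 (k = 4).
Σσᵢ² = 0.90 + 0.58 + 1.64 + 1.66 = 4.78
σ²_total = 4.78 + 2 × 0.54 = 5.86
α (item deleted) = (4/3)·(1 − 4.78/5.86) = 0.246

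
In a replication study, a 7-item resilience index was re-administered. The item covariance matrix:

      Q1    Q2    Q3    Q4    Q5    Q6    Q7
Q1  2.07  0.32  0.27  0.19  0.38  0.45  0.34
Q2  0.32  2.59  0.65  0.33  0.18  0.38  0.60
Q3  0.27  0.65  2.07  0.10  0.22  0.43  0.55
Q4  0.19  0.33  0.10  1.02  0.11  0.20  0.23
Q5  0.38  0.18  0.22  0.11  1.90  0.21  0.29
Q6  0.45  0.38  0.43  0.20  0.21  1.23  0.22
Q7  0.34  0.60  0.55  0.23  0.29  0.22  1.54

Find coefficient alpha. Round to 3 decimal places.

α = 0.603

Σσ²ᵢ = 2.07 + 2.59 + 2.07 + 1.02 + 1.90 + 1.23 + 1.54 = 12.42
Σ_{i<j} σ_ij = 6.65
σ²_total = 12.42 + 2 × 6.65 = 25.72
α = (k/(k−1))·(1 − Σσ²ᵢ/σ²_total) = (7/6)·(1 − 12.42/25.72) = 0.603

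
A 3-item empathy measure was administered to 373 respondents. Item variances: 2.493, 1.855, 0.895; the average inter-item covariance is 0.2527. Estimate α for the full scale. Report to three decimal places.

Σσ²ᵢ = 2.493 + 1.855 + 0.895 = 5.243
Sum of the 3 distinct covariances = 3 × 0.2527 = 0.7581
σ²_total = Σσ²ᵢ + 2·Σcov = 5.243 + 2 × 0.7581 = 6.7592
α = (3/2)·(1 − 5.243/6.7592) = 0.336

α = 0.336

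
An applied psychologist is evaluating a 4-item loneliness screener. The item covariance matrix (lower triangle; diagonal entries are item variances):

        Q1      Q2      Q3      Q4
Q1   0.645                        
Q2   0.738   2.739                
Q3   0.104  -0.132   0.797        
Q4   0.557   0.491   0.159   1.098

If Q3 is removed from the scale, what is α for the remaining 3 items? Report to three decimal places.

α = 0.665

Remaining items: Q1, Q2, Q4 (k = 3).
Σσ²ᵢ = 0.645 + 2.739 + 1.098 = 4.482
σ²_T = 4.482 + 2 × 1.786 = 8.054
α (item deleted) = (3/2)·(1 − 4.482/8.054) = 0.665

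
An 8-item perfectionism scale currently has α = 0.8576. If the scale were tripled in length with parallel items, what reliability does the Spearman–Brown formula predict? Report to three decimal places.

predicted reliability = 0.948

Length factor m = 3
α' = m·α / (1 + (m−1)·α)
   = 3 × 0.8576 / (1 + (3 − 1) × 0.8576)
   = 2.5728 / 2.7152 = 0.948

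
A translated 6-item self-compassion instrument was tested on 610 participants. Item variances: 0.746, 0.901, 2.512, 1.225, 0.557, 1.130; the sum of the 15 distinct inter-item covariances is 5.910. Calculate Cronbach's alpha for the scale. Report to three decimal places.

Cronbach's alpha = 0.751

sum of item variances = 0.746 + 0.901 + 2.512 + 1.225 + 0.557 + 1.130 = 7.071
Sum of distinct covariances = 5.910
σ²_T = sum of item variances + 2·Σcov = 7.071 + 2 × 5.910 = 18.891
α = (6/5)·(1 − 7.071/18.891) = 0.751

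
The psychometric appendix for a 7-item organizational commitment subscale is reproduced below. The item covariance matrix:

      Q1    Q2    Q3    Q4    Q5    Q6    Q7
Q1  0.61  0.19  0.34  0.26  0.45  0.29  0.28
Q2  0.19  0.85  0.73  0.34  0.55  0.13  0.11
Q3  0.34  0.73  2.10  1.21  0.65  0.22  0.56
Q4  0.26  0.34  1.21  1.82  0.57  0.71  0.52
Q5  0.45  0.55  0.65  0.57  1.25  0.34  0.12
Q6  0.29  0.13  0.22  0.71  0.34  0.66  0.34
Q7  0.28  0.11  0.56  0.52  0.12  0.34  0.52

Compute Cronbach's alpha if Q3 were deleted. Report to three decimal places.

Remaining items: Q1, Q2, Q4, Q5, Q6, Q7 (k = 6).
ΣVar(i) = 0.61 + 0.85 + 1.82 + 1.25 + 0.66 + 0.52 = 5.71
σ²_total = 5.71 + 2 × 5.20 = 16.11
α (item deleted) = (6/5)·(1 − 5.71/16.11) = 0.775

α = 0.775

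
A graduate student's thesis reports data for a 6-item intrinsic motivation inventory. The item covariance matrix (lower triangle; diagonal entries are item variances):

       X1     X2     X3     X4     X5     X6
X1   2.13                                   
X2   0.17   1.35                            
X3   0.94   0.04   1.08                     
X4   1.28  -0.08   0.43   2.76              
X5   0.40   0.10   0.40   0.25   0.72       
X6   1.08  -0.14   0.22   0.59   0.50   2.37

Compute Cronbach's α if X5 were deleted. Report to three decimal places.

Cronbach's α = 0.604

Remaining items: X1, X2, X3, X4, X6 (k = 5).
ΣVar(i) = 2.13 + 1.35 + 1.08 + 2.76 + 2.37 = 9.69
total variance = 9.69 + 2 × 4.53 = 18.75
α (item deleted) = (5/4)·(1 − 9.69/18.75) = 0.604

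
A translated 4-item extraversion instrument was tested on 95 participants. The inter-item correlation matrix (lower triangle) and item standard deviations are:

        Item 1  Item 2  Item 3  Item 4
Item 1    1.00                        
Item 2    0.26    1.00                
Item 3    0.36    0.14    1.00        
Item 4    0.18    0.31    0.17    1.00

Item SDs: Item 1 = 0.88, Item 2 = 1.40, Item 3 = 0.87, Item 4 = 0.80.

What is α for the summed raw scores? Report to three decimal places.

Σσ²ᵢ = 0.88² + 1.40² + 0.87² + 0.80² = 4.1313
Covariances σ_ij = r_ij · s_i · s_j:
  σ(Item 1,Item 2) = 0.26 × 0.88 × 1.40 = 0.3203
  σ(Item 1,Item 3) = 0.36 × 0.88 × 0.87 = 0.2756
  σ(Item 1,Item 4) = 0.18 × 0.88 × 0.80 = 0.1267
  σ(Item 2,Item 3) = 0.14 × 1.40 × 0.87 = 0.1705
  σ(Item 2,Item 4) = 0.31 × 1.40 × 0.80 = 0.3472
  σ(Item 3,Item 4) = 0.17 × 0.87 × 0.80 = 0.1183
σ²_T = Σσ²ᵢ + 2·Σσ_ij = 4.1313 + 2 × 1.3586 = 6.8485
α = (4/3)·(1 − 4.1313/6.8485) = 0.529

α = 0.529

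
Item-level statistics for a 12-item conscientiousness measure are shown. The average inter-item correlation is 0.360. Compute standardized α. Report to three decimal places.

α = 0.871

Standardized α = k·r̄ / (1 + (k−1)·r̄) = 12 × 0.360 / (1 + 11 × 0.360)
  = 4.3200 / 4.9600 = 0.871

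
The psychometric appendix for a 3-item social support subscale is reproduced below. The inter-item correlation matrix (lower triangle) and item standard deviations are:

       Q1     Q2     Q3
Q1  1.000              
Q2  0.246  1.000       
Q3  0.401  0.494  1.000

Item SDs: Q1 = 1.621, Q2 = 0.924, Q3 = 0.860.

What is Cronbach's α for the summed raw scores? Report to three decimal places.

Σσ²ᵢ = 1.621² + 0.924² + 0.860² = 4.2210
Covariances σ_ij = r_ij · s_i · s_j:
  σ(Q1,Q2) = 0.246 × 1.621 × 0.924 = 0.3685
  σ(Q1,Q3) = 0.401 × 1.621 × 0.860 = 0.5590
  σ(Q2,Q3) = 0.494 × 0.924 × 0.860 = 0.3926
σ²_T = Σσ²ᵢ + 2·Σσ_ij = 4.2210 + 2 × 1.3201 = 6.8612
α = (3/2)·(1 − 4.2210/6.8612) = 0.577

Cronbach's α = 0.577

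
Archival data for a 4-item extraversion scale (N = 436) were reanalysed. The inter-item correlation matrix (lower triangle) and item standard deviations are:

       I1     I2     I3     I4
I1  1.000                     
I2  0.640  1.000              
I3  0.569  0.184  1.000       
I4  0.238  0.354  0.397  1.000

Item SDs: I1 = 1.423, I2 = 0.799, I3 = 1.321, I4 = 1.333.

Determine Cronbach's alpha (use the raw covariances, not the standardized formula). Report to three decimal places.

Σσ²ᵢ = 1.423² + 0.799² + 1.321² + 1.333² = 6.1853
Covariances σ_ij = r_ij · s_i · s_j:
  σ(I1,I2) = 0.640 × 1.423 × 0.799 = 0.7277
  σ(I1,I3) = 0.569 × 1.423 × 1.321 = 1.0696
  σ(I1,I4) = 0.238 × 1.423 × 1.333 = 0.4515
  σ(I2,I3) = 0.184 × 0.799 × 1.321 = 0.1942
  σ(I2,I4) = 0.354 × 0.799 × 1.333 = 0.3770
  σ(I3,I4) = 0.397 × 1.321 × 1.333 = 0.6991
σ²_T = Σσ²ᵢ + 2·Σσ_ij = 6.1853 + 2 × 3.5191 = 13.2235
α = (4/3)·(1 − 6.1853/13.2235) = 0.710

Cronbach's alpha = 0.710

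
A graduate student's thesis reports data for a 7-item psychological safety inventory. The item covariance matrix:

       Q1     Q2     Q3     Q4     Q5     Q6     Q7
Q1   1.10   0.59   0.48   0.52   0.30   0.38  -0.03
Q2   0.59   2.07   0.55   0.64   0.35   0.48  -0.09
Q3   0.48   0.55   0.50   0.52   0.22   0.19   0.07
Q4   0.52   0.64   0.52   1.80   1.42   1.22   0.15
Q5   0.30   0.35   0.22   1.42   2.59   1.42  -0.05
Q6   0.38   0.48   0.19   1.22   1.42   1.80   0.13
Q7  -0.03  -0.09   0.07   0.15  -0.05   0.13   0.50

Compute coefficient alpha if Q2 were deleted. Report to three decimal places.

coefficient alpha = 0.751

Remaining items: Q1, Q3, Q4, Q5, Q6, Q7 (k = 6).
sum of item variances = 1.10 + 0.50 + 1.80 + 2.59 + 1.80 + 0.50 = 8.29
total variance = 8.29 + 2 × 6.94 = 22.17
α (item deleted) = (6/5)·(1 − 8.29/22.17) = 0.751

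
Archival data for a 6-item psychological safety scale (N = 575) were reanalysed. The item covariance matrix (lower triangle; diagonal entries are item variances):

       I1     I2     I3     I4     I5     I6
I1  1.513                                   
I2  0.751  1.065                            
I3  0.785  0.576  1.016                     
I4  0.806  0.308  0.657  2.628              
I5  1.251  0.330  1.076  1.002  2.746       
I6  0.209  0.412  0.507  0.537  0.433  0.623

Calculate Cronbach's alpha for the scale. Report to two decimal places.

Σσᵢ² = 1.513 + 1.065 + 1.016 + 2.628 + 2.746 + 0.623 = 9.591
Sum of the distinct covariances = 9.640
Var(T) = 9.591 + 2 × 9.640 = 28.871
α = (k/(k−1))·(1 − Σσᵢ²/Var(T)) = (6/5)·(1 − 9.591/28.871) = 0.80

Cronbach's alpha = 0.80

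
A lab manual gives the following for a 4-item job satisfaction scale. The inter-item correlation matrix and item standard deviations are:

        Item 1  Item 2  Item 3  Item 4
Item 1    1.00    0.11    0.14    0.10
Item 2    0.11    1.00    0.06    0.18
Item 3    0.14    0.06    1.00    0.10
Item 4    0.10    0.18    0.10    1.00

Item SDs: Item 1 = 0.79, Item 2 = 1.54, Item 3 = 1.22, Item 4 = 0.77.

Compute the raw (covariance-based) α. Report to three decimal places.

α = 0.304

Σσ²ᵢ = 0.79² + 1.54² + 1.22² + 0.77² = 5.0770
Covariances σ_ij = r_ij · s_i · s_j:
  σ(Item 1,Item 2) = 0.11 × 0.79 × 1.54 = 0.1338
  σ(Item 1,Item 3) = 0.14 × 0.79 × 1.22 = 0.1349
  σ(Item 1,Item 4) = 0.10 × 0.79 × 0.77 = 0.0608
  σ(Item 2,Item 3) = 0.06 × 1.54 × 1.22 = 0.1127
  σ(Item 2,Item 4) = 0.18 × 1.54 × 0.77 = 0.2134
  σ(Item 3,Item 4) = 0.10 × 1.22 × 0.77 = 0.0939
σ²_T = Σσ²ᵢ + 2·Σσ_ij = 5.0770 + 2 × 0.7495 = 6.5760
α = (4/3)·(1 − 5.0770/6.5760) = 0.304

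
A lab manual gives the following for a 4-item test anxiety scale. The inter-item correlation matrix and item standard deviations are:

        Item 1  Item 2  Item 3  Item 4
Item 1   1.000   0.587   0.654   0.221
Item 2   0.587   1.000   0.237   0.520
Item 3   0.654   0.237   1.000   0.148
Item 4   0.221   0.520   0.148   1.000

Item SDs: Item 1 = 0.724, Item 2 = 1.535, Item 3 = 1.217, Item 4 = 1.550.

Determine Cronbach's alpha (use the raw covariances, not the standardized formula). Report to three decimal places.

Σσ²ᵢ = 0.724² + 1.535² + 1.217² + 1.550² = 6.7640
Covariances σ_ij = r_ij · s_i · s_j:
  σ(Item 1,Item 2) = 0.587 × 0.724 × 1.535 = 0.6524
  σ(Item 1,Item 3) = 0.654 × 0.724 × 1.217 = 0.5762
  σ(Item 1,Item 4) = 0.221 × 0.724 × 1.550 = 0.2480
  σ(Item 2,Item 3) = 0.237 × 1.535 × 1.217 = 0.4427
  σ(Item 2,Item 4) = 0.520 × 1.535 × 1.550 = 1.2372
  σ(Item 3,Item 4) = 0.148 × 1.217 × 1.550 = 0.2792
σ²_T = Σσ²ᵢ + 2·Σσ_ij = 6.7640 + 2 × 3.4357 = 13.6354
α = (4/3)·(1 − 6.7640/13.6354) = 0.672

Cronbach's alpha = 0.672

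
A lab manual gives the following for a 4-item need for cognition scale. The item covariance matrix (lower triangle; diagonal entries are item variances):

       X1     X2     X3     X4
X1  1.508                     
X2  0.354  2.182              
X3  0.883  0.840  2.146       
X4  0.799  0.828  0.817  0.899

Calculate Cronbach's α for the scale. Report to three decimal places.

Cronbach's α = 0.764

Σσᵢ² = 1.508 + 2.182 + 2.146 + 0.899 = 6.735
Σ_{i<j} σ_ij = 4.521
total variance = 6.735 + 2 × 4.521 = 15.777
α = (k/(k−1))·(1 − Σσᵢ²/total variance) = (4/3)·(1 − 6.735/15.777) = 0.764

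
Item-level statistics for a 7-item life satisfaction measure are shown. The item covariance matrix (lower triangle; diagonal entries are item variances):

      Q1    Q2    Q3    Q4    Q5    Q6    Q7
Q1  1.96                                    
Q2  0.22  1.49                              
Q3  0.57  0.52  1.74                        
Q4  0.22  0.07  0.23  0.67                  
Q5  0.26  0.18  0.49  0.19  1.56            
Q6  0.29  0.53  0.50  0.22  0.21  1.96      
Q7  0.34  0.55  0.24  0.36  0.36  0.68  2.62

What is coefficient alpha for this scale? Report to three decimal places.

α = 0.638

sum of item variances = 1.96 + 1.49 + 1.74 + 0.67 + 1.56 + 1.96 + 2.62 = 12.00
Sum of the distinct covariances = 7.23
σ²_total = 12.00 + 2 × 7.23 = 26.46
α = (k/(k−1))·(1 − sum of item variances/σ²_total) = (7/6)·(1 − 12.00/26.46) = 0.638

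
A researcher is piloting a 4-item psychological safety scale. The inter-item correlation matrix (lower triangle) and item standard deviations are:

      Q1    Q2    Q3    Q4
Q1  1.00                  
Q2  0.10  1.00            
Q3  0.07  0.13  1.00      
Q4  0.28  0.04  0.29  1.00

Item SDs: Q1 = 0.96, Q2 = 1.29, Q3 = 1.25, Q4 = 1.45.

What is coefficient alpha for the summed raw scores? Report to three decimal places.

α = 0.414

Σσ²ᵢ = 0.96² + 1.29² + 1.25² + 1.45² = 6.2507
Covariances σ_ij = r_ij · s_i · s_j:
  σ(Q1,Q2) = 0.10 × 0.96 × 1.29 = 0.1238
  σ(Q1,Q3) = 0.07 × 0.96 × 1.25 = 0.0840
  σ(Q1,Q4) = 0.28 × 0.96 × 1.45 = 0.3898
  σ(Q2,Q3) = 0.13 × 1.29 × 1.25 = 0.2096
  σ(Q2,Q4) = 0.04 × 1.29 × 1.45 = 0.0748
  σ(Q3,Q4) = 0.29 × 1.25 × 1.45 = 0.5256
σ²_T = Σσ²ᵢ + 2·Σσ_ij = 6.2507 + 2 × 1.4076 = 9.0659
α = (4/3)·(1 − 6.2507/9.0659) = 0.414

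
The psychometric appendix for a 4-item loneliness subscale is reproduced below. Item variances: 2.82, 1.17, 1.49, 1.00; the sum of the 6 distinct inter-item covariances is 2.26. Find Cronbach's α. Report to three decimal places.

α = 0.548

sum of item variances = 2.82 + 1.17 + 1.49 + 1.00 = 6.48
Sum of distinct covariances = 2.26
σ²_T = sum of item variances + 2·Σcov = 6.48 + 2 × 2.26 = 11.00
α = (4/3)·(1 − 6.48/11.00) = 0.548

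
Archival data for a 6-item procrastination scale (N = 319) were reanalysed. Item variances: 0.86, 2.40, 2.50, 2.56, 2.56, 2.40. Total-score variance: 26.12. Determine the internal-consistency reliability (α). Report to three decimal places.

Σσ²ᵢ = 0.86 + 2.40 + 2.50 + 2.56 + 2.56 + 2.40 = 13.28
α = (k/(k−1))·(1 − Σσ²ᵢ/σ²_total) = (6/5)·(1 − 13.28/26.12) = 0.590

α = 0.590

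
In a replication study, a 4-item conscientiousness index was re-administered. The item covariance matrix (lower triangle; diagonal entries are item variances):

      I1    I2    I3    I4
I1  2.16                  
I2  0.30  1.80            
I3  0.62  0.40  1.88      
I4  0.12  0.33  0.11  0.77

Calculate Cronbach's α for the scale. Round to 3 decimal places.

Σσᵢ² = 2.16 + 1.80 + 1.88 + 0.77 = 6.61
Sum of off-diagonal covariances = 1.88
total variance = 6.61 + 2 × 1.88 = 10.37
α = (k/(k−1))·(1 − Σσᵢ²/total variance) = (4/3)·(1 − 6.61/10.37) = 0.483

α = 0.483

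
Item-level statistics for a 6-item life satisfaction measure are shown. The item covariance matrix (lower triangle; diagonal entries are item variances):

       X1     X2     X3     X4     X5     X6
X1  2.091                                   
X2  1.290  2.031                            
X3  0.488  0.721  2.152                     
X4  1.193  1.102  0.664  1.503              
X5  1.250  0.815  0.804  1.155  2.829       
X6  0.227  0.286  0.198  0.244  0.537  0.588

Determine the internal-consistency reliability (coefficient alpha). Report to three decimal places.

sum of item variances = 2.091 + 2.031 + 2.152 + 1.503 + 2.829 + 0.588 = 11.194
Sum of off-diagonal covariances = 10.974
σ²_T = 11.194 + 2 × 10.974 = 33.142
α = (k/(k−1))·(1 − sum of item variances/σ²_T) = (6/5)·(1 − 11.194/33.142) = 0.795

α = 0.795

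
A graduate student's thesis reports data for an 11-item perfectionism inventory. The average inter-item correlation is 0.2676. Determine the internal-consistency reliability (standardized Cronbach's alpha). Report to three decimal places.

standardized Cronbach's alpha = 0.801

Standardized α = k·r̄ / (1 + (k−1)·r̄) = 11 × 0.2676 / (1 + 10 × 0.2676)
  = 2.9436 / 3.6760 = 0.801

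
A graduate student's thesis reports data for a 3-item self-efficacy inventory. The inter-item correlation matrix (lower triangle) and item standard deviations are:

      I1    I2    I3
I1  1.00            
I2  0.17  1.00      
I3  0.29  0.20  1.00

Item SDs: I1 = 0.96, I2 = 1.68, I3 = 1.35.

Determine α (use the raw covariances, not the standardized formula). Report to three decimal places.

Σσ²ᵢ = 0.96² + 1.68² + 1.35² = 5.5665
Covariances σ_ij = r_ij · s_i · s_j:
  σ(I1,I2) = 0.17 × 0.96 × 1.68 = 0.2742
  σ(I1,I3) = 0.29 × 0.96 × 1.35 = 0.3758
  σ(I2,I3) = 0.20 × 1.68 × 1.35 = 0.4536
σ²_T = Σσ²ᵢ + 2·Σσ_ij = 5.5665 + 2 × 1.1036 = 7.7737
α = (3/2)·(1 − 5.5665/7.7737) = 0.426

α = 0.426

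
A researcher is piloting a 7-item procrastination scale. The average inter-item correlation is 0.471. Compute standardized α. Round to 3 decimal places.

Standardized α = k·r̄ / (1 + (k−1)·r̄) = 7 × 0.471 / (1 + 6 × 0.471)
  = 3.2970 / 3.8260 = 0.862

α = 0.862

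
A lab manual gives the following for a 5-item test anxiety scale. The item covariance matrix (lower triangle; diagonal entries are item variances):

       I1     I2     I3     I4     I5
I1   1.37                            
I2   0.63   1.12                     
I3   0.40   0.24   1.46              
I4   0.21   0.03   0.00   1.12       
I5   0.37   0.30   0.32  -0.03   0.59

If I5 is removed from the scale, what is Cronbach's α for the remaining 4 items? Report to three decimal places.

Cronbach's α = 0.498

Remaining items: I1, I2, I3, I4 (k = 4).
sum of item variances = 1.37 + 1.12 + 1.46 + 1.12 = 5.07
σ²_total = 5.07 + 2 × 1.51 = 8.09
α (item deleted) = (4/3)·(1 − 5.07/8.09) = 0.498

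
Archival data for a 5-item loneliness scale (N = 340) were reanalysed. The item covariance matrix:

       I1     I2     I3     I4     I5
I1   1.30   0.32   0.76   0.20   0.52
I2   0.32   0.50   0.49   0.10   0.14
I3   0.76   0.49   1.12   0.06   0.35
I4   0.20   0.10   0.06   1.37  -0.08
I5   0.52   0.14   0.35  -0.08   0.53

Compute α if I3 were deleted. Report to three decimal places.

α = 0.525

Remaining items: I1, I2, I4, I5 (k = 4).
sum of item variances = 1.30 + 0.50 + 1.37 + 0.53 = 3.70
total variance = 3.70 + 2 × 1.20 = 6.10
α (item deleted) = (4/3)·(1 − 3.70/6.10) = 0.525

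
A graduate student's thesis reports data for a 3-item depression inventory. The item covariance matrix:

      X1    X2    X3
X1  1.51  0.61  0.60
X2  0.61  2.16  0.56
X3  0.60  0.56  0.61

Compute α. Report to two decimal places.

α = 0.68

sum of item variances = 1.51 + 2.16 + 0.61 = 4.28
Σ_{i<j} σ_ij = 1.77
Var(T) = 4.28 + 2 × 1.77 = 7.82
α = (k/(k−1))·(1 − sum of item variances/Var(T)) = (3/2)·(1 − 4.28/7.82) = 0.68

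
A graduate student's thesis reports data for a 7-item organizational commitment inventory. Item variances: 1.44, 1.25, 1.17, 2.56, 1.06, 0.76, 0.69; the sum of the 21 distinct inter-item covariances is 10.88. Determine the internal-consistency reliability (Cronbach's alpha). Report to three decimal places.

ΣVar(i) = 1.44 + 1.25 + 1.17 + 2.56 + 1.06 + 0.76 + 0.69 = 8.93
Sum of distinct covariances = 10.88
σ²_T = ΣVar(i) + 2·Σcov = 8.93 + 2 × 10.88 = 30.69
α = (7/6)·(1 − 8.93/30.69) = 0.827

α = 0.827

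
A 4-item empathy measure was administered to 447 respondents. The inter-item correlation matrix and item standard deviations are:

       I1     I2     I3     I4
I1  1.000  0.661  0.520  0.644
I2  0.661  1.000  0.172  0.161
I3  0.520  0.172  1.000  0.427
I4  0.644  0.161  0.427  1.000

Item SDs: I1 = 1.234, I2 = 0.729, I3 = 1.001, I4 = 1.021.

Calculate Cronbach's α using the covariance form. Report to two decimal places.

Cronbach's α = 0.76

Σσ²ᵢ = 1.234² + 0.729² + 1.001² + 1.021² = 4.0986
Covariances σ_ij = r_ij · s_i · s_j:
  σ(I1,I2) = 0.661 × 1.234 × 0.729 = 0.5946
  σ(I1,I3) = 0.520 × 1.234 × 1.001 = 0.6423
  σ(I1,I4) = 0.644 × 1.234 × 1.021 = 0.8114
  σ(I2,I3) = 0.172 × 0.729 × 1.001 = 0.1255
  σ(I2,I4) = 0.161 × 0.729 × 1.021 = 0.1198
  σ(I3,I4) = 0.427 × 1.001 × 1.021 = 0.4364
σ²_T = Σσ²ᵢ + 2·Σσ_ij = 4.0986 + 2 × 2.7300 = 9.5586
α = (4/3)·(1 − 4.0986/9.5586) = 0.76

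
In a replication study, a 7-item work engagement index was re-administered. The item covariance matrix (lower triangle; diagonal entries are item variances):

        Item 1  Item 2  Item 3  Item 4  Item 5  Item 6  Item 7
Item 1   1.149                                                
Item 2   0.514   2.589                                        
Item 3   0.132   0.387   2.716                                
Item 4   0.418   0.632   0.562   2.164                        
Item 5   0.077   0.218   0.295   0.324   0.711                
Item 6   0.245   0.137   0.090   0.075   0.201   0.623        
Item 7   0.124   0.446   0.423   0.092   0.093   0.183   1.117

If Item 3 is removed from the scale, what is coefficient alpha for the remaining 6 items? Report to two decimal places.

α = 0.57

Remaining items: Item 1, Item 2, Item 4, Item 5, Item 6, Item 7 (k = 6).
Σσ²ᵢ = 1.149 + 2.589 + 2.164 + 0.711 + 0.623 + 1.117 = 8.353
σ²_total = 8.353 + 2 × 3.779 = 15.911
α (item deleted) = (6/5)·(1 − 8.353/15.911) = 0.57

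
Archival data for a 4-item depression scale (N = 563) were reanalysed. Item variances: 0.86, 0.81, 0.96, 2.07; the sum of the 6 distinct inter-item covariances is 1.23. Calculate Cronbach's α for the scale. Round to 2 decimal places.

Σσᵢ² = 0.86 + 0.81 + 0.96 + 2.07 = 4.70
Sum of distinct covariances = 1.23
σ²_total = Σσᵢ² + 2·Σcov = 4.70 + 2 × 1.23 = 7.16
α = (4/3)·(1 − 4.70/7.16) = 0.46

Cronbach's α = 0.46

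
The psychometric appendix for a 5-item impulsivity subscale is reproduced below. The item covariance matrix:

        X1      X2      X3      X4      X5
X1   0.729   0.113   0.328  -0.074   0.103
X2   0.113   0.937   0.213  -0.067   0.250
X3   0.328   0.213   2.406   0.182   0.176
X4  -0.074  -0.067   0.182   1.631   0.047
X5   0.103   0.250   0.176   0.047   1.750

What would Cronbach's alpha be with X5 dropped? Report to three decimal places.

α = 0.261

Remaining items: X1, X2, X3, X4 (k = 4).
Σσ²ᵢ = 0.729 + 0.937 + 2.406 + 1.631 = 5.703
Var(T) = 5.703 + 2 × 0.695 = 7.093
α (item deleted) = (4/3)·(1 − 5.703/7.093) = 0.261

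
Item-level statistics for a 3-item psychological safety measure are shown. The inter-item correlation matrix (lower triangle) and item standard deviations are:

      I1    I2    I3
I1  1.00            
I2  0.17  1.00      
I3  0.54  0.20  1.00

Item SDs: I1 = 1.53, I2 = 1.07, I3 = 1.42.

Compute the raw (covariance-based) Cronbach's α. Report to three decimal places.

α = 0.584

Σσ²ᵢ = 1.53² + 1.07² + 1.42² = 5.5022
Covariances σ_ij = r_ij · s_i · s_j:
  σ(I1,I2) = 0.17 × 1.53 × 1.07 = 0.2783
  σ(I1,I3) = 0.54 × 1.53 × 1.42 = 1.1732
  σ(I2,I3) = 0.20 × 1.07 × 1.42 = 0.3039
σ²_T = Σσ²ᵢ + 2·Σσ_ij = 5.5022 + 2 × 1.7554 = 9.0130
α = (3/2)·(1 − 5.5022/9.0130) = 0.584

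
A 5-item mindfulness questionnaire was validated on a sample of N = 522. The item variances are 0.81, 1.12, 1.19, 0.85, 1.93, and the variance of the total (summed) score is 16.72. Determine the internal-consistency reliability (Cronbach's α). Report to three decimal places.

ΣVar(i) = 0.81 + 1.12 + 1.19 + 0.85 + 1.93 = 5.90
α = (k/(k−1))·(1 − ΣVar(i)/total variance) = (5/4)·(1 − 5.90/16.72) = 0.809

Cronbach's α = 0.809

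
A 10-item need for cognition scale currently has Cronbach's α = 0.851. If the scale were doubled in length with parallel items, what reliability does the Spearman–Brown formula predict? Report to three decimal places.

predicted reliability = 0.920

Length factor m = 2
α' = m·α / (1 + (m−1)·α)
   = 2 × 0.851 / (1 + (2 − 1) × 0.851)
   = 1.7020 / 1.8510 = 0.920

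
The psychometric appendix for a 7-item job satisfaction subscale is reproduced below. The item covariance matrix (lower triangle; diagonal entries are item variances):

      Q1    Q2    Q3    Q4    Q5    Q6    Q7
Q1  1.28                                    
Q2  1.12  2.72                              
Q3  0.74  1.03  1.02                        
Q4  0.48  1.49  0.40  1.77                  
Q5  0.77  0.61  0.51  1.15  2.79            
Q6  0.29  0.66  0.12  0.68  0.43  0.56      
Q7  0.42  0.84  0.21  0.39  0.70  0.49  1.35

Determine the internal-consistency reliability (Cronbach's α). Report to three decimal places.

Cronbach's α = 0.819

sum of item variances = 1.28 + 2.72 + 1.02 + 1.77 + 2.79 + 0.56 + 1.35 = 11.49
Σ_{i<j} σ_ij = 13.53
σ²_total = 11.49 + 2 × 13.53 = 38.55
α = (k/(k−1))·(1 − sum of item variances/σ²_total) = (7/6)·(1 − 11.49/38.55) = 0.819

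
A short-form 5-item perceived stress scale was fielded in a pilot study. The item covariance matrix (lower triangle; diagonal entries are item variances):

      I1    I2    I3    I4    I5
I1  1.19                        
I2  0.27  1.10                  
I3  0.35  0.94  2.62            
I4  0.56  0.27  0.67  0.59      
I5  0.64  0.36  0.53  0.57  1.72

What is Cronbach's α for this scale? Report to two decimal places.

α = 0.74

Σσᵢ² = 1.19 + 1.10 + 2.62 + 0.59 + 1.72 = 7.22
Sum of the distinct covariances = 5.16
σ²_T = 7.22 + 2 × 5.16 = 17.54
α = (k/(k−1))·(1 − Σσᵢ²/σ²_T) = (5/4)·(1 − 7.22/17.54) = 0.74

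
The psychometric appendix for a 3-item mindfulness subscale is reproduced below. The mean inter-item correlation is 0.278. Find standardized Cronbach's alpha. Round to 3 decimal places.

Standardized α = k·r̄ / (1 + (k−1)·r̄) = 3 × 0.278 / (1 + 2 × 0.278)
  = 0.8340 / 1.5560 = 0.536

α = 0.536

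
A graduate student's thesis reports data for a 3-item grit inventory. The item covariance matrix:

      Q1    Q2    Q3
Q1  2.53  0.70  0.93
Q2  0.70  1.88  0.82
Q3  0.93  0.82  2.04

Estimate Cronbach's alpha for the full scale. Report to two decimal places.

Cronbach's alpha = 0.65

Σσᵢ² = 2.53 + 1.88 + 2.04 = 6.45
Sum of off-diagonal covariances = 2.45
total variance = 6.45 + 2 × 2.45 = 11.35
α = (k/(k−1))·(1 − Σσᵢ²/total variance) = (3/2)·(1 − 6.45/11.35) = 0.65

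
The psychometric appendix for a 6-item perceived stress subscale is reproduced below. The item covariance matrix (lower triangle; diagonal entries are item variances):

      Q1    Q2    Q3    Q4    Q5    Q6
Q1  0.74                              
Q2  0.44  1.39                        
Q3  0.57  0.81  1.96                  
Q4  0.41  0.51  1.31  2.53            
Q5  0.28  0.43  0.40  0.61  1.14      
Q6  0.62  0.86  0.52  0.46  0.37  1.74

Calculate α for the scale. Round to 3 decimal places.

sum of item variances = 0.74 + 1.39 + 1.96 + 2.53 + 1.14 + 1.74 = 9.50
Σ_{i<j} σ_ij = 8.60
total variance = 9.50 + 2 × 8.60 = 26.70
α = (k/(k−1))·(1 − sum of item variances/total variance) = (6/5)·(1 − 9.50/26.70) = 0.773

α = 0.773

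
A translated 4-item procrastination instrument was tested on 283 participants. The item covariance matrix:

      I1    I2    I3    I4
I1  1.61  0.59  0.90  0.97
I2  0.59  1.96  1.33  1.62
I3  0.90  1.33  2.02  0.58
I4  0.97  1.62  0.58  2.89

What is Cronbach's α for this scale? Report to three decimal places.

α = 0.781

Σσᵢ² = 1.61 + 1.96 + 2.02 + 2.89 = 8.48
Sum of the distinct covariances = 5.99
Var(T) = 8.48 + 2 × 5.99 = 20.46
α = (k/(k−1))·(1 − Σσᵢ²/Var(T)) = (4/3)·(1 − 8.48/20.46) = 0.781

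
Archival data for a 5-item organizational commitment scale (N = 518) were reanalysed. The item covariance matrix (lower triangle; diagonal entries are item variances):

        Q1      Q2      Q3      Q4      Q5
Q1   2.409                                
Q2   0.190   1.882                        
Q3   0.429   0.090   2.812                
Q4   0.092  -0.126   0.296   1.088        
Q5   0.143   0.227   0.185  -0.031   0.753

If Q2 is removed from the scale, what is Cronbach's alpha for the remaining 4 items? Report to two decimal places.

Remaining items: Q1, Q3, Q4, Q5 (k = 4).
Σσ²ᵢ = 2.409 + 2.812 + 1.088 + 0.753 = 7.062
σ²_total = 7.062 + 2 × 1.114 = 9.290
α (item deleted) = (4/3)·(1 − 7.062/9.290) = 0.32

Cronbach's alpha = 0.32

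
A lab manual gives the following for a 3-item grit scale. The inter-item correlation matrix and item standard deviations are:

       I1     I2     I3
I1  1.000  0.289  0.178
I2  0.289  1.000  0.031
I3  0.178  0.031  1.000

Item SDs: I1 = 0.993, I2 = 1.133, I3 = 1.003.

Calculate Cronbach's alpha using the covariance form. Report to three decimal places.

Σσ²ᵢ = 0.993² + 1.133² + 1.003² = 3.2757
Covariances σ_ij = r_ij · s_i · s_j:
  σ(I1,I2) = 0.289 × 0.993 × 1.133 = 0.3251
  σ(I1,I3) = 0.178 × 0.993 × 1.003 = 0.1773
  σ(I2,I3) = 0.031 × 1.133 × 1.003 = 0.0352
σ²_T = Σσ²ᵢ + 2·Σσ_ij = 3.2757 + 2 × 0.5376 = 4.3509
α = (3/2)·(1 − 3.2757/4.3509) = 0.371

Cronbach's alpha = 0.371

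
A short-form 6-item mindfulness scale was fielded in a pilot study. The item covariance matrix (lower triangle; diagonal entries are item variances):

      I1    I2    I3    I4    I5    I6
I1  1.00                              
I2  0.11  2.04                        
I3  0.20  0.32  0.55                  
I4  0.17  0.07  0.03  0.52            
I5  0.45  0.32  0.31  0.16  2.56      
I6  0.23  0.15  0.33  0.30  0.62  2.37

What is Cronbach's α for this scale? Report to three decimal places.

sum of item variances = 1.00 + 2.04 + 0.55 + 0.52 + 2.56 + 2.37 = 9.04
Sum of the distinct covariances = 3.77
σ²_T = 9.04 + 2 × 3.77 = 16.58
α = (k/(k−1))·(1 − sum of item variances/σ²_T) = (6/5)·(1 − 9.04/16.58) = 0.546

α = 0.546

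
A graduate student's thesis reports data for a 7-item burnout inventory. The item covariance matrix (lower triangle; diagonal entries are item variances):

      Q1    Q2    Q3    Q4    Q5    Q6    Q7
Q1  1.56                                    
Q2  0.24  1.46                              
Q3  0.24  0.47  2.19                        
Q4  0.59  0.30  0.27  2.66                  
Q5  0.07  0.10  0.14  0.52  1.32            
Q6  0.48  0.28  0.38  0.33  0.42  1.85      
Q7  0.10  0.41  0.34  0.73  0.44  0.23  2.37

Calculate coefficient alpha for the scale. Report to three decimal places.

coefficient alpha = 0.599

Σσᵢ² = 1.56 + 1.46 + 2.19 + 2.66 + 1.32 + 1.85 + 2.37 = 13.41
Sum of off-diagonal covariances = 7.08
σ²_T = 13.41 + 2 × 7.08 = 27.57
α = (k/(k−1))·(1 − Σσᵢ²/σ²_T) = (7/6)·(1 − 13.41/27.57) = 0.599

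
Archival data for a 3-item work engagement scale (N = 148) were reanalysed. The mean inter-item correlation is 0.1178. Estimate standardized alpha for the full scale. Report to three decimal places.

Standardized α = k·r̄ / (1 + (k−1)·r̄) = 3 × 0.1178 / (1 + 2 × 0.1178)
  = 0.3534 / 1.2356 = 0.286

standardized alpha = 0.286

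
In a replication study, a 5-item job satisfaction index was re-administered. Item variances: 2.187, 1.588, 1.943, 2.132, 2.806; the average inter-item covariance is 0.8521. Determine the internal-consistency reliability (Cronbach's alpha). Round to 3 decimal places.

sum of item variances = 2.187 + 1.588 + 1.943 + 2.132 + 2.806 = 10.656
Sum of the 10 distinct covariances = 10 × 0.8521 = 8.5210
Var(T) = sum of item variances + 2·Σcov = 10.656 + 2 × 8.5210 = 27.6980
α = (5/4)·(1 − 10.656/27.6980) = 0.769

α = 0.769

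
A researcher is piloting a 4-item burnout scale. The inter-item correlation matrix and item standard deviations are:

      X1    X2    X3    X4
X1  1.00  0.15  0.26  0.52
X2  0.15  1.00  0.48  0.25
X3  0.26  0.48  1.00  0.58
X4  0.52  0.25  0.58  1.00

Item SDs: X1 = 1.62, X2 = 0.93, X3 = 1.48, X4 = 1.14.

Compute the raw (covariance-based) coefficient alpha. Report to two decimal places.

Σσ²ᵢ = 1.62² + 0.93² + 1.48² + 1.14² = 6.9793
Covariances σ_ij = r_ij · s_i · s_j:
  σ(X1,X2) = 0.15 × 1.62 × 0.93 = 0.2260
  σ(X1,X3) = 0.26 × 1.62 × 1.48 = 0.6234
  σ(X1,X4) = 0.52 × 1.62 × 1.14 = 0.9603
  σ(X2,X3) = 0.48 × 0.93 × 1.48 = 0.6607
  σ(X2,X4) = 0.25 × 0.93 × 1.14 = 0.2651
  σ(X3,X4) = 0.58 × 1.48 × 1.14 = 0.9786
σ²_T = Σσ²ᵢ + 2·Σσ_ij = 6.9793 + 2 × 3.7141 = 14.4075
α = (4/3)·(1 − 6.9793/14.4075) = 0.69

α = 0.69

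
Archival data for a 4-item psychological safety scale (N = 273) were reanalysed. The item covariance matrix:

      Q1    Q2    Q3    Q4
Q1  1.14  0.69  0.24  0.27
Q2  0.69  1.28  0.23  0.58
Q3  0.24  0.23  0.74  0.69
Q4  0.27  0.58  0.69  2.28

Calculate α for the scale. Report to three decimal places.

α = 0.664

Σσ²ᵢ = 1.14 + 1.28 + 0.74 + 2.28 = 5.44
Sum of off-diagonal covariances = 2.70
σ²_total = 5.44 + 2 × 2.70 = 10.84
α = (k/(k−1))·(1 − Σσ²ᵢ/σ²_total) = (4/3)·(1 − 5.44/10.84) = 0.664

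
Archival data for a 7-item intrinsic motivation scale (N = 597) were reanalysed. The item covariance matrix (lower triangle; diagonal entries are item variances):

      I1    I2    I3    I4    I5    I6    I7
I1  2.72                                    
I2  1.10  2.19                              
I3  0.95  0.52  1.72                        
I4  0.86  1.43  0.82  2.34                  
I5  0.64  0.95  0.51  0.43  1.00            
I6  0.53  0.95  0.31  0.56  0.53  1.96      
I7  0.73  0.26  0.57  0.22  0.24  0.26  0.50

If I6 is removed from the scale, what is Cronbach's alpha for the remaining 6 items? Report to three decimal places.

α = 0.794

Remaining items: I1, I2, I3, I4, I5, I7 (k = 6).
Σσ²ᵢ = 2.72 + 2.19 + 1.72 + 2.34 + 1.00 + 0.50 = 10.47
Var(T) = 10.47 + 2 × 10.23 = 30.93
α (item deleted) = (6/5)·(1 − 10.47/30.93) = 0.794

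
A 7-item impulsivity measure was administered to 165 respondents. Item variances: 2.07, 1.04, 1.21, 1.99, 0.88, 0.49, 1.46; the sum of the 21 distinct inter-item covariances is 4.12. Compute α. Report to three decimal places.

α = 0.553

ΣVar(i) = 2.07 + 1.04 + 1.21 + 1.99 + 0.88 + 0.49 + 1.46 = 9.14
Sum of distinct covariances = 4.12
Var(T) = ΣVar(i) + 2·Σcov = 9.14 + 2 × 4.12 = 17.38
α = (7/6)·(1 − 9.14/17.38) = 0.553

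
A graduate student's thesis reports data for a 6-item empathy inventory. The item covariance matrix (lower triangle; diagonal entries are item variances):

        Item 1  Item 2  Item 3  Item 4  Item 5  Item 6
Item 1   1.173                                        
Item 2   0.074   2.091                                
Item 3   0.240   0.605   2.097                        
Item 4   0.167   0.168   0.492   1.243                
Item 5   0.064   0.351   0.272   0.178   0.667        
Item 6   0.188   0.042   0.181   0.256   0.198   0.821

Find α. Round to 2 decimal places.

α = 0.55

Σσᵢ² = 1.173 + 2.091 + 2.097 + 1.243 + 0.667 + 0.821 = 8.092
Σ_{i<j} σ_ij = 3.476
σ²_T = 8.092 + 2 × 3.476 = 15.044
α = (k/(k−1))·(1 − Σσᵢ²/σ²_T) = (6/5)·(1 − 8.092/15.044) = 0.55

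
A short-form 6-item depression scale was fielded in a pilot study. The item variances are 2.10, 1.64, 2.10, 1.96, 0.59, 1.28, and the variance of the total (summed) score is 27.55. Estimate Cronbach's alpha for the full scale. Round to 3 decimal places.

sum of item variances = 2.10 + 1.64 + 2.10 + 1.96 + 0.59 + 1.28 = 9.67
α = (k/(k−1))·(1 − sum of item variances/total variance) = (6/5)·(1 − 9.67/27.55) = 0.779

α = 0.779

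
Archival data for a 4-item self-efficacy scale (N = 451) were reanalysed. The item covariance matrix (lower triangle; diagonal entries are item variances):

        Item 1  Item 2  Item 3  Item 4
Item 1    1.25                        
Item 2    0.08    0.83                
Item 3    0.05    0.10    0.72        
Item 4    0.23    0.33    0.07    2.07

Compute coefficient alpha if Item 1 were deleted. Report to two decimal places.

coefficient alpha = 0.32

Remaining items: Item 2, Item 3, Item 4 (k = 3).
Σσᵢ² = 0.83 + 0.72 + 2.07 = 3.62
Var(T) = 3.62 + 2 × 0.50 = 4.62
α (item deleted) = (3/2)·(1 − 3.62/4.62) = 0.32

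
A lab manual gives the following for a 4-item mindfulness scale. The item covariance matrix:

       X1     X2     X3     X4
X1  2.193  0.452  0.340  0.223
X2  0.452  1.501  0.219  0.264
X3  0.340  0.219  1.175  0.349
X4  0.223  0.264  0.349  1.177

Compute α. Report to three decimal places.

α = 0.506

sum of item variances = 2.193 + 1.501 + 1.175 + 1.177 = 6.046
Σ_{i<j} σ_ij = 1.847
σ²_total = 6.046 + 2 × 1.847 = 9.740
α = (k/(k−1))·(1 − sum of item variances/σ²_total) = (4/3)·(1 − 6.046/9.740) = 0.506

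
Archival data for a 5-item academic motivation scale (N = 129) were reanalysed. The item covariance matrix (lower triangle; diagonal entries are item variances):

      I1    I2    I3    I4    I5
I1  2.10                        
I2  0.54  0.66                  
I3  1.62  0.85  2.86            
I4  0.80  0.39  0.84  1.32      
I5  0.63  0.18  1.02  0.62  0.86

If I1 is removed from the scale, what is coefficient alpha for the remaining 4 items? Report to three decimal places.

Remaining items: I2, I3, I4, I5 (k = 4).
sum of item variances = 0.66 + 2.86 + 1.32 + 0.86 = 5.70
Var(T) = 5.70 + 2 × 3.90 = 13.50
α (item deleted) = (4/3)·(1 − 5.70/13.50) = 0.770

coefficient alpha = 0.770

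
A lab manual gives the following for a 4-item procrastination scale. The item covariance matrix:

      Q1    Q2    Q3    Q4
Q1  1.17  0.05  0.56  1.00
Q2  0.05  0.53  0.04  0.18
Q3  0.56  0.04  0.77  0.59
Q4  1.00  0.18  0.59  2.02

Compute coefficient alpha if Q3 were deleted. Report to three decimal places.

α = 0.597

Remaining items: Q1, Q2, Q4 (k = 3).
sum of item variances = 1.17 + 0.53 + 2.02 = 3.72
σ²_total = 3.72 + 2 × 1.23 = 6.18
α (item deleted) = (3/2)·(1 − 3.72/6.18) = 0.597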